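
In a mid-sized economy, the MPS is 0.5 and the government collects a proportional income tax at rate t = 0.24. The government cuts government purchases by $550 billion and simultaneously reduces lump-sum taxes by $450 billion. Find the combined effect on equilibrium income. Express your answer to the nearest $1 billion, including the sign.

MPC = 1 − MPS = 1 − 0.5 = 0.5.
Expenditure multiplier = 1/(1 − c(1−t)) = 1/(1 − 0.5×0.76) = 1/0.62 ≈ 1.613.
ΔG contributes k·ΔG = (−$550 billion) / 0.62 ≈ −$887.1 billion.
ΔT of −$450 billion changes first-round spending by −c·ΔT = +$225 billion, contributing k·(−c·ΔT) = (+$225 billion) / 0.62 ≈ +$362.9 billion.
Net ΔY = k(ΔG − c·ΔT) = (−$325 billion) / 0.62 ≈ −$524 billion.

−$524 billion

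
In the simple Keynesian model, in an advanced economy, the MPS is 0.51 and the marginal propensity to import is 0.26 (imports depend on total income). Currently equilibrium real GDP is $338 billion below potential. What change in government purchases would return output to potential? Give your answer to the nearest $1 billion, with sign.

+$260 billion

MPC = 1 − MPS = 1 − 0.51 = 0.49.
Spending multiplier = 1/(1 − c + m) = 1/(1 − 0.49 + 0.26) = 1/0.77 ≈ 1.299.
Need ΔY = +$338 billion, so ΔG = ΔY/k = (+$338 billion) × 0.77 ≈ +$260 billion.
The government should increase government purchases by $260 billion.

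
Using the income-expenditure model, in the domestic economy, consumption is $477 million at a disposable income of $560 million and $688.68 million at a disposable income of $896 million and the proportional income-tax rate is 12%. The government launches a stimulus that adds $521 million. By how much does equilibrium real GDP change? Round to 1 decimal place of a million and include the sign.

+$1,169.2 million

MPC = ΔC/ΔYd = (688.68 − 477)/(896 − 560) = 211.68/336 = 0.63.
Government-spending multiplier = 1/(1 − c(1−t)) = 1/(1 − 0.63×0.88) = 1/0.4456 ≈ 2.244.
ΔY = k × ΔG = (+$521 million) / 0.4456 ≈ +$1,169.2 million.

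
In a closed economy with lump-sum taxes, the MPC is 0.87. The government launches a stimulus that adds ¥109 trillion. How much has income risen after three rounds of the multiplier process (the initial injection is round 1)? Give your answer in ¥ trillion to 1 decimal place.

Round 1 adds ΔG = ¥109 trillion; each later round is MPC = 0.87 times the previous.
After 3 rounds: 109 + 94.83 + 82.5021 = ΔG·(1 − c^3)/(1 − c) = 109 × (1 − 0.658503)/0.13 ≈ ¥286.3 trillion.

¥286.3 trillion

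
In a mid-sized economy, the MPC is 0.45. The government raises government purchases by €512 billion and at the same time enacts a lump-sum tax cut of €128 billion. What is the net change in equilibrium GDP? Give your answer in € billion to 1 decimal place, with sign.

+€1,035.6 billion

Expenditure multiplier = 1/(1 − MPC) = 1/(1 − 0.45) = 1/0.55 ≈ 1.818.
ΔG contributes k·ΔG = (+€512 billion) / 0.55 ≈ +€930.9 billion.
ΔT of −€128 billion changes first-round spending by −c·ΔT = +€57.6 billion, contributing k·(−c·ΔT) = (+€57.6 billion) / 0.55 ≈ +€104.7 billion.
Net ΔY = k(ΔG − c·ΔT) = (+€569.6 billion) / 0.55 ≈ +€1,035.6 billion.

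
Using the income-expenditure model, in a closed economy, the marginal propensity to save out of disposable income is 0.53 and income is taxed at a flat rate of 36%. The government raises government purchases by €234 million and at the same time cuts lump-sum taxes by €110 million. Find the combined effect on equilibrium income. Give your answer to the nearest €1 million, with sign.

+€409 million

MPC = 1 − MPS = 1 − 0.53 = 0.47.
Expenditure multiplier = 1/(1 − c(1−t)) = 1/(1 − 0.47×0.64) = 1/0.6992 ≈ 1.43.
ΔG contributes k·ΔG = (+€234 million) / 0.6992 ≈ +€334.7 million.
ΔT of −€110 million changes first-round spending by −c·ΔT = +€51.7 million, contributing k·(−c·ΔT) = (+€51.7 million) / 0.6992 ≈ +€73.9 million.
Net ΔY = k(ΔG − c·ΔT) = (+€285.7 million) / 0.6992 ≈ +€409 million.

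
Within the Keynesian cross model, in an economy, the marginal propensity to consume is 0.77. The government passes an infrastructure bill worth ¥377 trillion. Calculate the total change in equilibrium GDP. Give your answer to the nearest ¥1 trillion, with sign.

Government-spending multiplier = 1/(1 − MPC) = 1/(1 − 0.77) = 1/0.23 ≈ 4.348.
ΔY = k × ΔG = (+¥377 trillion) / 0.23 ≈ +¥1,639 trillion.

+¥1,639 trillion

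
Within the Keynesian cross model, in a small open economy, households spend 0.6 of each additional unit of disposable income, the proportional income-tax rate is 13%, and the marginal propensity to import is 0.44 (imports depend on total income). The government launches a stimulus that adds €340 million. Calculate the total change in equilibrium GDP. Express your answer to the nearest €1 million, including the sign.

Government-spending multiplier = 1/(1 − c(1−t) + m) = 1/(1 − 0.6×0.87 + 0.44) = 1/0.918 ≈ 1.089.
ΔY = k × ΔG = (+€340 million) / 0.918 ≈ +€370 million.

+€370 million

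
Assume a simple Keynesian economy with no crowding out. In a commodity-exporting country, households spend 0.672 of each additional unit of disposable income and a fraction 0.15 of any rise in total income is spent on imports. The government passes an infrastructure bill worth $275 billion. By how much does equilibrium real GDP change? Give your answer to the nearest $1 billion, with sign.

Expenditure multiplier = 1/(1 − c + m) = 1/(1 − 0.672 + 0.15) = 1/0.478 ≈ 2.092.
ΔY = k × ΔG = (+$275 billion) / 0.478 ≈ +$575 billion.

+$575 billion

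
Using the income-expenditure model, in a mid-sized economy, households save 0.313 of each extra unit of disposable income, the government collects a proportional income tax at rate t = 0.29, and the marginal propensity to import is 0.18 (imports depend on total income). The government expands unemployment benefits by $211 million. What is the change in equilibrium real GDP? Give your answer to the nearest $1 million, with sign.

MPC = 1 − MPS = 1 − 0.313 = 0.687.
The transfer change shifts disposable income by +$211 million, so first-round consumption changes by c·ΔTR = 0.687 × (+$211 million) = +$144.957 million.
Expenditure multiplier = 1/(1 − c(1−t) + m) = 1/(1 − 0.687×0.71 + 0.18) = 1/0.69223 ≈ 1.445.
The transfer multiplier is c × k ≈ 0.992, so ΔY = k × (c·ΔTR) = (+$144.957 million) / 0.69223 ≈ +$209 million.

+$209 million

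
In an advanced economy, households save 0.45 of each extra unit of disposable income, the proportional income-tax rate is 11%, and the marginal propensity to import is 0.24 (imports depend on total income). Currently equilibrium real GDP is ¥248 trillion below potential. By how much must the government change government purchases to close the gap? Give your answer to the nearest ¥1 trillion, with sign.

MPC = 1 − MPS = 1 − 0.45 = 0.55.
Spending multiplier = 1/(1 − c(1−t) + m) = 1/(1 − 0.55×0.89 + 0.24) = 1/0.7505 ≈ 1.332.
Need ΔY = +¥248 trillion, so ΔG = ΔY/k = (+¥248 trillion) × 0.7505 ≈ +¥186 trillion.
The government should increase government purchases by ¥186 trillion.

+¥186 trillion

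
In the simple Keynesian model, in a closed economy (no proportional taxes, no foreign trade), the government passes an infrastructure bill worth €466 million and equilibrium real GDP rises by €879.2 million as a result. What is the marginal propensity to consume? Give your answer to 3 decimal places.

0.470

Implied spending multiplier k = ΔY/ΔG = 879.2/466 ≈ 1.8867.
Since k = 1/(1 − MPC), MPC = 1 − 1/k = 1 − ΔG/ΔY = 1 − 466/879.2 ≈ 0.470.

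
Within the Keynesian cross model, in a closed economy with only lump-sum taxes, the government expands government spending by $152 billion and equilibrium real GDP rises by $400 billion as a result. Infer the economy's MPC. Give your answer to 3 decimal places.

0.620

Implied spending multiplier k = ΔY/ΔG = 400/152 ≈ 2.6316.
Since k = 1/(1 − MPC), MPC = 1 − 1/k = 1 − ΔG/ΔY = 1 − 152/400 = 0.620.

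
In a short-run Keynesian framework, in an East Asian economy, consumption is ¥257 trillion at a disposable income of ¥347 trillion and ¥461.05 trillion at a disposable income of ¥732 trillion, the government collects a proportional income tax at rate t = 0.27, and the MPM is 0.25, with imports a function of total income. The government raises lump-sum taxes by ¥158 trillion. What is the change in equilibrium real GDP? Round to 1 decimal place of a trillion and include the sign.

−¥97.0 trillion

MPC = ΔC/ΔYd = (461.05 − 257)/(732 − 347) = 204.05/385 = 0.53.
A lump-sum tax change of +¥158 trillion shifts disposable income by −¥158 trillion; first-round consumption changes by −c × ΔT = −0.53 × (+¥158 trillion) = −¥83.74 trillion.
Expenditure multiplier = 1/(1 − c(1−t) + m) = 1/(1 − 0.53×0.73 + 0.25) = 1/0.8631 ≈ 1.159.
The tax multiplier is −c × k ≈ −0.614, so ΔY = k × (−c·ΔT) = (−¥83.74 trillion) / 0.8631 ≈ −¥97 trillion.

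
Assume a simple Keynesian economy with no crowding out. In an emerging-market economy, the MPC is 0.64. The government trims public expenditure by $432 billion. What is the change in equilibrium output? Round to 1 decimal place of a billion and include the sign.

−$1,200.0 billion

Expenditure multiplier = 1/(1 − MPC) = 1/(1 − 0.64) = 1/0.36 ≈ 2.778.
ΔY = k × ΔG = (−$432 billion) / 0.36 = −$1,200 billion.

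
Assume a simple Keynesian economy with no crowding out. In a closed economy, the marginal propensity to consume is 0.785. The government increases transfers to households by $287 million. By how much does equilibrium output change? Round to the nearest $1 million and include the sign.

+$1,048 million

The transfer change shifts disposable income by +$287 million, so first-round consumption changes by c·ΔTR = 0.785 × (+$287 million) = +$225.295 million.
Expenditure multiplier = 1/(1 − MPC) = 1/(1 − 0.785) = 1/0.215 ≈ 4.651.
The transfer multiplier is c × k ≈ 3.651, so ΔY = k × (c·ΔTR) = (+$225.295 million) / 0.215 ≈ +$1,048 million.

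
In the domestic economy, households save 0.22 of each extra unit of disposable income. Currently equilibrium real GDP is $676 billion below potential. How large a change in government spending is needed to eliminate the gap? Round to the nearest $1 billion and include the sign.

+$149 billion

MPC = 1 − MPS = 1 − 0.22 = 0.78.
Spending multiplier = 1/(1 − MPC) = 1/(1 − 0.78) = 1/0.22 ≈ 4.545.
Need ΔY = +$676 billion, so ΔG = ΔY/k = (+$676 billion) × 0.22 ≈ +$149 billion.
The government should increase government spending by $149 billion.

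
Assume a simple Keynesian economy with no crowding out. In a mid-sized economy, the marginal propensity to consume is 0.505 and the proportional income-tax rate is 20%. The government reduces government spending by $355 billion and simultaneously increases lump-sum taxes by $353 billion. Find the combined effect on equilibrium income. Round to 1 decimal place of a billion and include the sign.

Expenditure multiplier = 1/(1 − c(1−t)) = 1/(1 − 0.505×0.8) = 1/0.596 ≈ 1.678.
ΔG contributes k·ΔG = (−$355 billion) / 0.596 ≈ −$595.6 billion.
ΔT of +$353 billion changes first-round spending by −c·ΔT = −$178.265 billion, contributing k·(−c·ΔT) = (−$178.265 billion) / 0.596 ≈ −$299.1 billion.
Net ΔY = k(ΔG − c·ΔT) = (−$533.265 billion) / 0.596 ≈ −$894.7 billion.

−$894.7 billion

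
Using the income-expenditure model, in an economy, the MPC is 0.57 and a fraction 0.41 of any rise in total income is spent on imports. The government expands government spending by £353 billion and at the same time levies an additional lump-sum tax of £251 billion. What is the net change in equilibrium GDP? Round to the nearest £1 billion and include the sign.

Expenditure multiplier = 1/(1 − c + m) = 1/(1 − 0.57 + 0.41) = 1/0.84 ≈ 1.19.
ΔG contributes k·ΔG = (+£353 billion) / 0.84 ≈ +£420.2 billion.
ΔT of +£251 billion changes first-round spending by −c·ΔT = −£143.07 billion, contributing k·(−c·ΔT) = (−£143.07 billion) / 0.84 ≈ −£170.3 billion.
Net ΔY = k(ΔG − c·ΔT) = (+£209.93 billion) / 0.84 ≈ +£250 billion.

+£250 billion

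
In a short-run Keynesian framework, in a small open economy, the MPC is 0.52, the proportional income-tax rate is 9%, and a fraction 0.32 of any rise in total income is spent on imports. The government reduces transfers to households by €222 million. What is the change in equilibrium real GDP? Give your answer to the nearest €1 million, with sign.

−€136 million

The transfer change shifts disposable income by −€222 million, so first-round consumption changes by c·ΔTR = 0.52 × (−€222 million) = −€115.44 million.
Expenditure multiplier = 1/(1 − c(1−t) + m) = 1/(1 − 0.52×0.91 + 0.32) = 1/0.8468 ≈ 1.181.
The transfer multiplier is c × k ≈ 0.614, so ΔY = k × (c·ΔTR) = (−€115.44 million) / 0.8468 ≈ −€136 million.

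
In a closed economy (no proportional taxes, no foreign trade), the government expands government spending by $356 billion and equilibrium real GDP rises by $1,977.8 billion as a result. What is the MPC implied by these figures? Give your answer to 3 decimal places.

Implied spending multiplier k = ΔY/ΔG = 1,977.8/356 ≈ 5.5556.
Since k = 1/(1 − MPC), MPC = 1 − 1/k = 1 − ΔG/ΔY = 1 − 356/1,977.8 ≈ 0.820.

0.820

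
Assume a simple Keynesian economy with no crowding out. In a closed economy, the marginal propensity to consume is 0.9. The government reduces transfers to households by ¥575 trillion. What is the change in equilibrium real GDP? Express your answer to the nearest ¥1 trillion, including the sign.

The transfer change shifts disposable income by −¥575 trillion, so first-round consumption changes by c·ΔTR = 0.9 × (−¥575 trillion) = −¥517.5 trillion.
Expenditure multiplier = 1/(1 − MPC) = 1/(1 − 0.9) = 1/0.1 = 10.
The transfer multiplier is c × k = 9, so ΔY = k × (c·ΔTR) = (−¥517.5 trillion) / 0.1 = −¥5,175 trillion.

−¥5,175 trillion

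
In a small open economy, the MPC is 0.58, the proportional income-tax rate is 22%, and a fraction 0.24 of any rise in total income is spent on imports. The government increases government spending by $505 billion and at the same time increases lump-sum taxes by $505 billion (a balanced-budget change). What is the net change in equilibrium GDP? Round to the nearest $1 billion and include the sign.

+$269 billion

Expenditure multiplier = 1/(1 − c(1−t) + m) = 1/(1 − 0.58×0.78 + 0.24) = 1/0.7876 ≈ 1.27.
ΔG contributes k·ΔG = (+$505 billion) / 0.7876 ≈ +$641.2 billion.
ΔT of +$505 billion changes first-round spending by −c·ΔT = −$292.9 billion, contributing k·(−c·ΔT) = (−$292.9 billion) / 0.7876 ≈ −$371.9 billion.
Net ΔY = k(ΔG − c·ΔT) = (+$212.1 billion) / 0.7876 ≈ +$269 billion.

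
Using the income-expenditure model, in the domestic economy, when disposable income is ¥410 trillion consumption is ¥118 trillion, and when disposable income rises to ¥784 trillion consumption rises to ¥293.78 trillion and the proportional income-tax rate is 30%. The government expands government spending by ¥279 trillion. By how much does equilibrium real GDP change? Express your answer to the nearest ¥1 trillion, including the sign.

+¥416 trillion

MPC = ΔC/ΔYd = (293.78 − 118)/(784 − 410) = 175.78/374 = 0.47.
Spending multiplier = 1/(1 − c(1−t)) = 1/(1 − 0.47×0.7) = 1/0.671 ≈ 1.49.
ΔY = k × ΔG = (+¥279 trillion) / 0.671 ≈ +¥416 trillion.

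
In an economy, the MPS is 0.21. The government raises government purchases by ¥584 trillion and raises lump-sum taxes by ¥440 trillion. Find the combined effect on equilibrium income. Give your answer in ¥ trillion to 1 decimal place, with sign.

MPC = 1 − MPS = 1 − 0.21 = 0.79.
Expenditure multiplier = 1/(1 − MPC) = 1/(1 − 0.79) = 1/0.21 ≈ 4.762.
ΔG contributes k·ΔG = (+¥584 trillion) / 0.21 ≈ +¥2,781 trillion.
ΔT of +¥440 trillion changes first-round spending by −c·ΔT = −¥347.6 trillion, contributing k·(−c·ΔT) = (−¥347.6 trillion) / 0.21 ≈ −¥1,655.2 trillion.
Net ΔY = k(ΔG − c·ΔT) = (+¥236.4 trillion) / 0.21 ≈ +¥1,125.7 trillion.

+¥1,125.7 trillion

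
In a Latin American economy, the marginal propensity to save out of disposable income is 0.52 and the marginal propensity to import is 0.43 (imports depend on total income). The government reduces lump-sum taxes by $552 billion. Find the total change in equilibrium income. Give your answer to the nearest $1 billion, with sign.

MPC = 1 − MPS = 1 − 0.52 = 0.48.
A lump-sum tax change of −$552 billion shifts disposable income by +$552 billion; first-round consumption changes by −c × ΔT = −0.48 × (−$552 billion) = +$264.96 billion.
Expenditure multiplier = 1/(1 − c + m) = 1/(1 − 0.48 + 0.43) = 1/0.95 ≈ 1.053.
The tax multiplier is −c × k ≈ −0.505, so ΔY = k × (−c·ΔT) = (+$264.96 billion) / 0.95 ≈ +$279 billion.

+$279 billion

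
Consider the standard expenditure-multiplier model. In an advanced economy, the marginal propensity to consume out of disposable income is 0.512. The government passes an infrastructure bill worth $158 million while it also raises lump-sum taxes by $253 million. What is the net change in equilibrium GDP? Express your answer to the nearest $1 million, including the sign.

Expenditure multiplier = 1/(1 − MPC) = 1/(1 − 0.512) = 1/0.488 ≈ 2.049.
ΔG contributes k·ΔG = (+$158 million) / 0.488 ≈ +$323.8 million.
ΔT of +$253 million changes first-round spending by −c·ΔT = −$129.536 million, contributing k·(−c·ΔT) = (−$129.536 million) / 0.488 ≈ −$265.4 million.
Net ΔY = k(ΔG − c·ΔT) = (+$28.464 million) / 0.488 ≈ +$58 million.

+$58 million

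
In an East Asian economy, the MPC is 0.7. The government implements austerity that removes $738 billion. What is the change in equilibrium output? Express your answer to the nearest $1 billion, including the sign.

−$2,460 billion

Spending multiplier = 1/(1 − MPC) = 1/(1 − 0.7) = 1/0.3 ≈ 3.333.
ΔY = k × ΔG = (−$738 billion) / 0.3 = −$2,460 billion.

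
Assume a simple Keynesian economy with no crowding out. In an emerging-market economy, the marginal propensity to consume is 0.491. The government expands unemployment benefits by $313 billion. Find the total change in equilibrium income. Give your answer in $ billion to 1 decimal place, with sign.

+$301.9 billion

The transfer change shifts disposable income by +$313 billion, so first-round consumption changes by c·ΔTR = 0.491 × (+$313 billion) = +$153.683 billion.
Expenditure multiplier = 1/(1 − MPC) = 1/(1 − 0.491) = 1/0.509 ≈ 1.965.
The transfer multiplier is c × k ≈ 0.965, so ΔY = k × (c·ΔTR) = (+$153.683 billion) / 0.509 ≈ +$301.9 billion.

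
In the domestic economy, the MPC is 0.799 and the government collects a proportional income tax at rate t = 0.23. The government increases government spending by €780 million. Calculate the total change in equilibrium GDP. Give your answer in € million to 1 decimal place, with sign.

Expenditure multiplier = 1/(1 − c(1−t)) = 1/(1 − 0.799×0.77) = 1/0.38477 ≈ 2.599.
ΔY = k × ΔG = (+€780 million) / 0.38477 ≈ +€2,027.2 million.

+€2,027.2 million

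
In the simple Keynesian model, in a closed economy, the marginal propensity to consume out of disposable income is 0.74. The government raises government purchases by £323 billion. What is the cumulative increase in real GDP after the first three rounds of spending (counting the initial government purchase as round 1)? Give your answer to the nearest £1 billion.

£739 billion

Round 1 adds ΔG = £323 billion; each later round is MPC = 0.74 times the previous.
After 3 rounds: 323 + 239.02 + 176.8748 = ΔG·(1 − c^3)/(1 − c) = 323 × (1 − 0.405224)/0.26 ≈ £739 billion.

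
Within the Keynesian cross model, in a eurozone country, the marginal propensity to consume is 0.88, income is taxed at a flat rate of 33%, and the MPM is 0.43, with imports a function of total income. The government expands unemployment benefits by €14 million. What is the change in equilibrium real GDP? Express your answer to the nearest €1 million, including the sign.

+€15 million

The transfer change shifts disposable income by +€14 million, so first-round consumption changes by c·ΔTR = 0.88 × (+€14 million) = +€12.32 million.
Expenditure multiplier = 1/(1 − c(1−t) + m) = 1/(1 − 0.88×0.67 + 0.43) = 1/0.8404 ≈ 1.19.
The transfer multiplier is c × k ≈ 1.047, so ΔY = k × (c·ΔTR) = (+€12.32 million) / 0.8404 ≈ +€15 million.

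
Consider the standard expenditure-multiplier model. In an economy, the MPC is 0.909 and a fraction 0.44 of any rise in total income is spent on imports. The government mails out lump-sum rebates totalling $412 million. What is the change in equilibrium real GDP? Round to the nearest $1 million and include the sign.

+$705 million

A lump-sum tax change of −$412 million shifts disposable income by +$412 million; first-round consumption changes by −c × ΔT = −0.909 × (−$412 million) = +$374.508 million.
Expenditure multiplier = 1/(1 − c + m) = 1/(1 − 0.909 + 0.44) = 1/0.531 ≈ 1.883.
The tax multiplier is −c × k ≈ −1.712, so ΔY = k × (−c·ΔT) = (+$374.508 million) / 0.531 ≈ +$705 million.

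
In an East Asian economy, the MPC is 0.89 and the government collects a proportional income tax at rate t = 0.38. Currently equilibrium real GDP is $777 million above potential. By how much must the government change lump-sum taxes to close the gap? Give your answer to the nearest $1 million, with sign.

Spending multiplier = 1/(1 − c(1−t)) = 1/(1 − 0.89×0.62) = 1/0.4482 ≈ 2.231.
Tax multiplier = −c·k = −0.89/0.4482 ≈ −1.986. Need ΔY = −$777 million, so ΔT = ΔY/(−c·k) = −(−$777 million) × 0.4482 / 0.89 ≈ +$391 million.
The government should raise lump-sum taxes by $391 million.

+$391 million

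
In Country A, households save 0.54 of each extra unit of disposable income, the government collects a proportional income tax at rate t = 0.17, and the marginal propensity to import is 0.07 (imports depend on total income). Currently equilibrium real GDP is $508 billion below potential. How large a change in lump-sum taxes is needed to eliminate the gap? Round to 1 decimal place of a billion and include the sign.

MPC = 1 − MPS = 1 − 0.54 = 0.46.
Spending multiplier = 1/(1 − c(1−t) + m) = 1/(1 − 0.46×0.83 + 0.07) = 1/0.6882 ≈ 1.453.
Tax multiplier = −c·k = −0.46/0.6882 ≈ −0.668. Need ΔY = +$508 billion, so ΔT = ΔY/(−c·k) = −(+$508 billion) × 0.6882 / 0.46 ≈ −$760 billion.
The government should cut lump-sum taxes by $760 billion.

−$760.0 billion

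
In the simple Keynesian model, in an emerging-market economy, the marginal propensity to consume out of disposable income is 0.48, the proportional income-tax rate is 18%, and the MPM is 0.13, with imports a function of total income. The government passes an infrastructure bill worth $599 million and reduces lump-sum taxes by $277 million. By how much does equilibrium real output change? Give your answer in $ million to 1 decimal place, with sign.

+$994.0 million

Expenditure multiplier = 1/(1 − c(1−t) + m) = 1/(1 − 0.48×0.82 + 0.13) = 1/0.7364 ≈ 1.358.
ΔG contributes k·ΔG = (+$599 million) / 0.7364 ≈ +$813.4 million.
ΔT of −$277 million changes first-round spending by −c·ΔT = +$132.96 million, contributing k·(−c·ΔT) = (+$132.96 million) / 0.7364 ≈ +$180.6 million.
Net ΔY = k(ΔG − c·ΔT) = (+$731.96 million) / 0.7364 ≈ +$994 million.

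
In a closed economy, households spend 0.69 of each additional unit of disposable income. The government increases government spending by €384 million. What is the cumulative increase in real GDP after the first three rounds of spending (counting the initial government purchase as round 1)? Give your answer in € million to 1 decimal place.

Round 1 adds ΔG = €384 million; each later round is MPC = 0.69 times the previous.
After 3 rounds: 384 + 264.96 + 182.8224 = ΔG·(1 − c^3)/(1 − c) = 384 × (1 − 0.328509)/0.31 ≈ €831.8 million.

€831.8 million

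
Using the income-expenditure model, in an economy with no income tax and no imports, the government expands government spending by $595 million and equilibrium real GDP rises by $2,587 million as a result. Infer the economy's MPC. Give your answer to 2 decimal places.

0.77

Implied spending multiplier k = ΔY/ΔG = 2,587/595 ≈ 4.3479.
Since k = 1/(1 − MPC), MPC = 1 − 1/k = 1 − ΔG/ΔY = 1 − 595/2,587 ≈ 0.77.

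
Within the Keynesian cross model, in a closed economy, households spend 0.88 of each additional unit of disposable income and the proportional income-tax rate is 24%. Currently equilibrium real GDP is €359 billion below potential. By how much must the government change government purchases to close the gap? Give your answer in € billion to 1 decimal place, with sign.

+€118.9 billion

Spending multiplier = 1/(1 − c(1−t)) = 1/(1 − 0.88×0.76) = 1/0.3312 ≈ 3.019.
Need ΔY = +€359 billion, so ΔG = ΔY/k = (+€359 billion) × 0.3312 ≈ +€118.9 billion.
The government should increase government purchases by €118.9 billion.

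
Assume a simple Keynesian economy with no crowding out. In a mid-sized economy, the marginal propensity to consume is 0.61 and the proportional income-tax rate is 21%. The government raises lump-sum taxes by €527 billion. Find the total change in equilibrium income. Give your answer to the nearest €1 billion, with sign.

−€620 billion

A lump-sum tax change of +€527 billion shifts disposable income by −€527 billion; first-round consumption changes by −c × ΔT = −0.61 × (+€527 billion) = −€321.47 billion.
Expenditure multiplier = 1/(1 − c(1−t)) = 1/(1 − 0.61×0.79) = 1/0.5181 ≈ 1.93.
The tax multiplier is −c × k ≈ −1.177, so ΔY = k × (−c·ΔT) = (−€321.47 billion) / 0.5181 ≈ −€620 billion.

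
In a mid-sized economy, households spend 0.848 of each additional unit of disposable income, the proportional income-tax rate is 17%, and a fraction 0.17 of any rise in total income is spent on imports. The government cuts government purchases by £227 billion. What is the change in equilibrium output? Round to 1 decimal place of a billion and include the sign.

Expenditure multiplier = 1/(1 − c(1−t) + m) = 1/(1 − 0.848×0.83 + 0.17) = 1/0.46616 ≈ 2.145.
ΔY = k × ΔG = (−£227 billion) / 0.46616 ≈ −£487 billion.

−£487.0 billion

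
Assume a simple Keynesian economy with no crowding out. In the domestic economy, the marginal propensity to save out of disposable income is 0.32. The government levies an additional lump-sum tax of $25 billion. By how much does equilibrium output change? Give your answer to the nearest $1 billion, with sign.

MPC = 1 − MPS = 1 − 0.32 = 0.68.
A lump-sum tax change of +$25 billion shifts disposable income by −$25 billion; first-round consumption changes by −c × ΔT = −0.68 × (+$25 billion) = −$17 billion.
Expenditure multiplier = 1/(1 − MPC) = 1/(1 − 0.68) = 1/0.32 = 3.125.
The tax multiplier is −c × k = −2.125, so ΔY = k × (−c·ΔT) = (−$17 billion) / 0.32 ≈ −$53 billion.

−$53 billion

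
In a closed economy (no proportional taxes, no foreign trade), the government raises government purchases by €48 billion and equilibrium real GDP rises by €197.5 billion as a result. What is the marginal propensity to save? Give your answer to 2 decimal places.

0.24

Implied spending multiplier k = ΔY/ΔG = 197.5/48 ≈ 4.1146.
Since k = 1/(1 − MPC), MPC = 1 − 1/k = 1 − ΔG/ΔY = 1 − 48/197.5 ≈ 0.76.
MPS = 1 − MPC = 0.24.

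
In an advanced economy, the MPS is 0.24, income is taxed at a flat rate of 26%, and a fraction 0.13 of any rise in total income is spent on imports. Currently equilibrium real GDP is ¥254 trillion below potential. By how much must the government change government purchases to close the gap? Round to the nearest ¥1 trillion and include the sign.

+¥144 trillion

MPC = 1 − MPS = 1 − 0.24 = 0.76.
Spending multiplier = 1/(1 − c(1−t) + m) = 1/(1 − 0.76×0.74 + 0.13) = 1/0.5676 ≈ 1.762.
Need ΔY = +¥254 trillion, so ΔG = ΔY/k = (+¥254 trillion) × 0.5676 ≈ +¥144 trillion.
The government should increase government purchases by ¥144 trillion.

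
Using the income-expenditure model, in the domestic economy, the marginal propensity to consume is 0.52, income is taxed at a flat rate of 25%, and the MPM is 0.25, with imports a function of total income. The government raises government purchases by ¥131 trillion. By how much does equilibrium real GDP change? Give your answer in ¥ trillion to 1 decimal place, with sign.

+¥152.3 trillion

Expenditure multiplier = 1/(1 − c(1−t) + m) = 1/(1 − 0.52×0.75 + 0.25) = 1/0.86 ≈ 1.163.
ΔY = k × ΔG = (+¥131 trillion) / 0.86 ≈ +¥152.3 trillion.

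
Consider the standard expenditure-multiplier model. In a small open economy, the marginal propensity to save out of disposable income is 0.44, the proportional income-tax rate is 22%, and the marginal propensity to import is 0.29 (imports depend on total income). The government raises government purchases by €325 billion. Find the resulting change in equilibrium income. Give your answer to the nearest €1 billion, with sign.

MPC = 1 − MPS = 1 − 0.44 = 0.56.
Expenditure multiplier = 1/(1 − c(1−t) + m) = 1/(1 − 0.56×0.78 + 0.29) = 1/0.8532 ≈ 1.172.
ΔY = k × ΔG = (+€325 billion) / 0.8532 ≈ +€381 billion.

+€381 billion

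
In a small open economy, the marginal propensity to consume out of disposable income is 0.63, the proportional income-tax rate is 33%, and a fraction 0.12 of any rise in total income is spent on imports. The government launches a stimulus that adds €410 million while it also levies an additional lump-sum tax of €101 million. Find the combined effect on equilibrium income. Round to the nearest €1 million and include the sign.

+€496 million

Expenditure multiplier = 1/(1 − c(1−t) + m) = 1/(1 − 0.63×0.67 + 0.12) = 1/0.6979 ≈ 1.433.
ΔG contributes k·ΔG = (+€410 million) / 0.6979 ≈ +€587.5 million.
ΔT of +€101 million changes first-round spending by −c·ΔT = −€63.63 million, contributing k·(−c·ΔT) = (−€63.63 million) / 0.6979 ≈ −€91.2 million.
Net ΔY = k(ΔG − c·ΔT) = (+€346.37 million) / 0.6979 ≈ +€496 million.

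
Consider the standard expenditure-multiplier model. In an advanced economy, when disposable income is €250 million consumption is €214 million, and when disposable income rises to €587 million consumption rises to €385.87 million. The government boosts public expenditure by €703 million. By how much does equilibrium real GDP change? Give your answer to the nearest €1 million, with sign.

MPC = ΔC/ΔYd = (385.87 − 214)/(587 − 250) = 171.87/337 = 0.51.
Government-spending multiplier = 1/(1 − MPC) = 1/(1 − 0.51) = 1/0.49 ≈ 2.041.
ΔY = k × ΔG = (+€703 million) / 0.49 ≈ +€1,435 million.

+€1,435 million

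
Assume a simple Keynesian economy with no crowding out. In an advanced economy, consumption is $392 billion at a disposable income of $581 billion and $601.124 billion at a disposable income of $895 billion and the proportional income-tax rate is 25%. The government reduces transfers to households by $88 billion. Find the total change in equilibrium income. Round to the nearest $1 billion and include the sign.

MPC = ΔC/ΔYd = (601.124 − 392)/(895 − 581) = 209.124/314 = 0.666.
The transfer change shifts disposable income by −$88 billion, so first-round consumption changes by c·ΔTR = 0.666 × (−$88 billion) = −$58.608 billion.
Expenditure multiplier = 1/(1 − c(1−t)) = 1/(1 − 0.666×0.75) = 1/0.5005 ≈ 1.998.
The transfer multiplier is c × k ≈ 1.331, so ΔY = k × (c·ΔTR) = (−$58.608 billion) / 0.5005 ≈ −$117 billion.

−$117 billion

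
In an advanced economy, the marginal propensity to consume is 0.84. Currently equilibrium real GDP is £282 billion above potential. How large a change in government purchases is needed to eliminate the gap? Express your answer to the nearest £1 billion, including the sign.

Spending multiplier = 1/(1 − MPC) = 1/(1 − 0.84) = 1/0.16 = 6.25.
Need ΔY = −£282 billion, so ΔG = ΔY/k = (−£282 billion) × 0.16 ≈ −£45 billion.
The government should cut government purchases by £45 billion.

−£45 billion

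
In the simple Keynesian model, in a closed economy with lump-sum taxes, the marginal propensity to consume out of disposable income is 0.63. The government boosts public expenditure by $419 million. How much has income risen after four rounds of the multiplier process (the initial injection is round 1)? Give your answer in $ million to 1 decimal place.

Round 1 adds ΔG = $419 million; each later round is MPC = 0.63 times the previous.
After 4 rounds: 419 + 263.97 + 166.3011 + 104.769693 = ΔG·(1 − c^4)/(1 − c) = 419 × (1 − 0.15752961)/0.37 ≈ $954 million.

$954.0 million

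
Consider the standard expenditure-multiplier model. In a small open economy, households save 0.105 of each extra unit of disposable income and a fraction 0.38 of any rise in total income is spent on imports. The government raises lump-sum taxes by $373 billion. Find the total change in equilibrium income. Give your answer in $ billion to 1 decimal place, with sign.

−$688.3 billion

MPC = 1 − MPS = 1 − 0.105 = 0.895.
A lump-sum tax change of +$373 billion shifts disposable income by −$373 billion; first-round consumption changes by −c × ΔT = −0.895 × (+$373 billion) = −$333.835 billion.
Expenditure multiplier = 1/(1 − c + m) = 1/(1 − 0.895 + 0.38) = 1/0.485 ≈ 2.062.
The tax multiplier is −c × k ≈ −1.845, so ΔY = k × (−c·ΔT) = (−$333.835 billion) / 0.485 ≈ −$688.3 billion.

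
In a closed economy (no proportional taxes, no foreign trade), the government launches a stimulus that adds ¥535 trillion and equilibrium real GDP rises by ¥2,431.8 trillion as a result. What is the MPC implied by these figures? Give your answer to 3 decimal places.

0.780

Implied spending multiplier k = ΔY/ΔG = 2,431.8/535 ≈ 4.5454.
Since k = 1/(1 − MPC), MPC = 1 − 1/k = 1 − ΔG/ΔY = 1 − 535/2,431.8 ≈ 0.780.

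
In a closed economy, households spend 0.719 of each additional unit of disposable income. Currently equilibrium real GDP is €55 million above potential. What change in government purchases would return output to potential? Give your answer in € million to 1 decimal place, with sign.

−€15.5 million

Spending multiplier = 1/(1 − MPC) = 1/(1 − 0.719) = 1/0.281 ≈ 3.559.
Need ΔY = −€55 million, so ΔG = ΔY/k = (−€55 million) × 0.281 ≈ −€15.5 million.
The government should cut government purchases by €15.5 million.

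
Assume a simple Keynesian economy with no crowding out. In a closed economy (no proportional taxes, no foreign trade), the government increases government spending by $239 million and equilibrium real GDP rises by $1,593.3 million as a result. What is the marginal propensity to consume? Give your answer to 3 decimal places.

Implied spending multiplier k = ΔY/ΔG = 1,593.3/239 ≈ 6.6665.
Since k = 1/(1 − MPC), MPC = 1 − 1/k = 1 − ΔG/ΔY = 1 − 239/1,593.3 ≈ 0.850.

0.850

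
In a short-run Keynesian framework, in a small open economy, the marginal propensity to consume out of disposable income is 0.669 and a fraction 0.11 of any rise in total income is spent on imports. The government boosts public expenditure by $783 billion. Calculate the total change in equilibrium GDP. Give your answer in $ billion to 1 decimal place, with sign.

+$1,775.5 billion

Spending multiplier = 1/(1 − c + m) = 1/(1 − 0.669 + 0.11) = 1/0.441 ≈ 2.268.
ΔY = k × ΔG = (+$783 billion) / 0.441 ≈ +$1,775.5 billion.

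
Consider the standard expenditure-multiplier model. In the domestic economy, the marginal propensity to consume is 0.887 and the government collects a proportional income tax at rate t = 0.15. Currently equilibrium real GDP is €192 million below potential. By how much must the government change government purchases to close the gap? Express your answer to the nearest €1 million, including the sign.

Spending multiplier = 1/(1 − c(1−t)) = 1/(1 − 0.887×0.85) = 1/0.24605 ≈ 4.064.
Need ΔY = +€192 million, so ΔG = ΔY/k = (+€192 million) × 0.24605 ≈ +€47 million.
The government should increase government purchases by €47 million.

+€47 million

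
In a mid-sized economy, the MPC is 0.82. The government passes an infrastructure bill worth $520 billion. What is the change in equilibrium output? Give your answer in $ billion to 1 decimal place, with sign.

Expenditure multiplier = 1/(1 − MPC) = 1/(1 − 0.82) = 1/0.18 ≈ 5.556.
ΔY = k × ΔG = (+$520 billion) / 0.18 ≈ +$2,888.9 billion.

+$2,888.9 billion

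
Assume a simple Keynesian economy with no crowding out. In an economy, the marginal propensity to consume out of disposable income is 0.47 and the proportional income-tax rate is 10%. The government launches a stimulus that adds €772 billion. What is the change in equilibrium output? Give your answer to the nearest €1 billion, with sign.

+€1,338 billion

Government-spending multiplier = 1/(1 − c(1−t)) = 1/(1 − 0.47×0.9) = 1/0.577 ≈ 1.733.
ΔY = k × ΔG = (+€772 billion) / 0.577 ≈ +€1,338 billion.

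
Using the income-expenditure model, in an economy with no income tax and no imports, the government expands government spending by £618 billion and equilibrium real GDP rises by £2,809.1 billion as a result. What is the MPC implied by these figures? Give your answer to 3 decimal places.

Implied spending multiplier k = ΔY/ΔG = 2,809.1/618 ≈ 4.5455.
Since k = 1/(1 − MPC), MPC = 1 − 1/k = 1 − ΔG/ΔY = 1 − 618/2,809.1 ≈ 0.780.

0.780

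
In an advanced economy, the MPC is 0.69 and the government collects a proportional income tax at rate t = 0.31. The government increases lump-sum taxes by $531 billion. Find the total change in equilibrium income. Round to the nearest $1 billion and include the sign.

−$699 billion

A lump-sum tax change of +$531 billion shifts disposable income by −$531 billion; first-round consumption changes by −c × ΔT = −0.69 × (+$531 billion) = −$366.39 billion.
Expenditure multiplier = 1/(1 − c(1−t)) = 1/(1 − 0.69×0.69) = 1/0.5239 ≈ 1.909.
The tax multiplier is −c × k ≈ −1.317, so ΔY = k × (−c·ΔT) = (−$366.39 billion) / 0.5239 ≈ −$699 billion.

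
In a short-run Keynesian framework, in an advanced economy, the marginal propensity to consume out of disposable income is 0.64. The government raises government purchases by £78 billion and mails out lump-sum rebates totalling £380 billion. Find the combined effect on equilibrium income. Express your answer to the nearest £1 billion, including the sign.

Expenditure multiplier = 1/(1 − MPC) = 1/(1 − 0.64) = 1/0.36 ≈ 2.778.
ΔG contributes k·ΔG = (+£78 billion) / 0.36 ≈ +£216.7 billion.
ΔT of −£380 billion changes first-round spending by −c·ΔT = +£243.2 billion, contributing k·(−c·ΔT) = (+£243.2 billion) / 0.36 ≈ +£675.6 billion.
Net ΔY = k(ΔG − c·ΔT) = (+£321.2 billion) / 0.36 ≈ +£892 billion.

+£892 billion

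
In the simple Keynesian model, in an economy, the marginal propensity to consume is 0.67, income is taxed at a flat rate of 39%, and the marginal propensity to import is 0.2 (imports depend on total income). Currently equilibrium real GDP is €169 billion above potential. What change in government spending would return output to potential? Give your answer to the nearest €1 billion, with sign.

Spending multiplier = 1/(1 − c(1−t) + m) = 1/(1 − 0.67×0.61 + 0.2) = 1/0.7913 ≈ 1.264.
Need ΔY = −€169 billion, so ΔG = ΔY/k = (−€169 billion) × 0.7913 ≈ −€134 billion.
The government should cut government spending by €134 billion.

−€134 billion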